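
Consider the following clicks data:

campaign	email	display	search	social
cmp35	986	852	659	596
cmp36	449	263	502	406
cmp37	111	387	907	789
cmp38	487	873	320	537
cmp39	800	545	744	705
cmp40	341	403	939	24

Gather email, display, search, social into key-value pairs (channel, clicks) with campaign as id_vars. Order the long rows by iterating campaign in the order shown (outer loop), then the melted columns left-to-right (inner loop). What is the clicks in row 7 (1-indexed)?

502

24 rows total (6 × 4). Row 7: index ⌊(7-1)/4⌋ = 1 into campaign → cmp36; (7-1) mod 4 = 2 into the melted columns → search.
So row 7 is (cmp36, search, 502); clicks = 502.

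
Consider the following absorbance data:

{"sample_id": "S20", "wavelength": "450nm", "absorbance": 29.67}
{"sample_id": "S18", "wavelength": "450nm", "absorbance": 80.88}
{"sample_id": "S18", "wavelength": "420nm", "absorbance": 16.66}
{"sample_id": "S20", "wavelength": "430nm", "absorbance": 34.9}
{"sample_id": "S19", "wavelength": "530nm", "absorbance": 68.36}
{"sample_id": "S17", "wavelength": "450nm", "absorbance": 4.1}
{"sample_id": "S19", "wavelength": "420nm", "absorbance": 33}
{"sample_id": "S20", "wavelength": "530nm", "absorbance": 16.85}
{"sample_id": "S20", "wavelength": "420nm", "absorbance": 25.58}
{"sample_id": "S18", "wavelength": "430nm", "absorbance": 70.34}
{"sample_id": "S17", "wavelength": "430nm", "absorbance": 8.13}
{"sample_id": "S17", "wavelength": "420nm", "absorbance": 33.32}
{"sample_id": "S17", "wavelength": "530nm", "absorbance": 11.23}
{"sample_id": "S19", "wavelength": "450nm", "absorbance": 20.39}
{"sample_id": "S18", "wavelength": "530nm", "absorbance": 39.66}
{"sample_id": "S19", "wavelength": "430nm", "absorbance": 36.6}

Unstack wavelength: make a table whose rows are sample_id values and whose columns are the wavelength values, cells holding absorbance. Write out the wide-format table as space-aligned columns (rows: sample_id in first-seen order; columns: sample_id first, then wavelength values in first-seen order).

Columns: sample_id plus the 4 distinct wavelength values (450nm, 420nm, 430nm, 530nm).
For example, row S20 column 450nm takes absorbance=29.67 from the long row (S20, 450nm).

sample_id  450nm  420nm  430nm  530nm
S20        29.67  25.58  34.9   16.85
S18        80.88  16.66  70.34  39.66
S19        20.39  33     36.6   68.36
S17        4.1    33.32  8.13   11.23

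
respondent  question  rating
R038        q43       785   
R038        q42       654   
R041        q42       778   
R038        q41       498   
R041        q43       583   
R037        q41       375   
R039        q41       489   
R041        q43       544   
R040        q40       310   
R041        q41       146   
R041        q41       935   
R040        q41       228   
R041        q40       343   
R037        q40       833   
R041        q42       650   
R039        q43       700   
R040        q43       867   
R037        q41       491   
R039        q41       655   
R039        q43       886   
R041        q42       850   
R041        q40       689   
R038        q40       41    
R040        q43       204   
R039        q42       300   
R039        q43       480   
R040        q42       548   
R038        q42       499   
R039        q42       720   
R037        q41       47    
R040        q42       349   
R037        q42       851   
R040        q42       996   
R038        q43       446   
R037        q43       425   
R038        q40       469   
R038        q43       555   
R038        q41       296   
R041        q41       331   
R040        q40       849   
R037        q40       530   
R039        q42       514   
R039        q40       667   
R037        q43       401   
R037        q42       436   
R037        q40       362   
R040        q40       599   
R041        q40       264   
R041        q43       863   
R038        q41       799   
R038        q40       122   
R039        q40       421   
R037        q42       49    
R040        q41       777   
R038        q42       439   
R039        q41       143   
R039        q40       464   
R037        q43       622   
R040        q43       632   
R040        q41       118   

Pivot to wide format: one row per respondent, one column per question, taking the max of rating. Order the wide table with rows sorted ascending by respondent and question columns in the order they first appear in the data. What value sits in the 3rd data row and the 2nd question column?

720

With rows sorted ascending by respondent, row 3 is respondent=R039. question columns in first-appearance order: q43, q42, q41, q40; column 2 is q42.
Long rows with respondent=R039, question=q42: max(300, 720, 514) = 720.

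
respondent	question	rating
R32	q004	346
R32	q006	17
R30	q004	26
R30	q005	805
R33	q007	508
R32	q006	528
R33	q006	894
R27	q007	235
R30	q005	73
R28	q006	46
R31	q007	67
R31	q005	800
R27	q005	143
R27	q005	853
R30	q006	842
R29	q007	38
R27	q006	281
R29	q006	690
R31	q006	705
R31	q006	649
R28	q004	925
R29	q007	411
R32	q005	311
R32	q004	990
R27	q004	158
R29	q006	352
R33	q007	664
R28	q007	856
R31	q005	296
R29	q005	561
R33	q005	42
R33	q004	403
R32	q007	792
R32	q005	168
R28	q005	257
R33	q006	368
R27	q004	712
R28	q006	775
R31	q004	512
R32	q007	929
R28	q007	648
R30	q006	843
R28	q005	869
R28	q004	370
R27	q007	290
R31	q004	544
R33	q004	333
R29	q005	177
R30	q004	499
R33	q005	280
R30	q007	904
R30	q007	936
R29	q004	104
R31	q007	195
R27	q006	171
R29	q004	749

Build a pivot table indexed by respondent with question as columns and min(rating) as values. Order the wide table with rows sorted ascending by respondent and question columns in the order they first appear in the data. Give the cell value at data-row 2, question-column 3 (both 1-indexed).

257

With rows sorted ascending by respondent, row 2 is respondent=R28. question columns in first-appearance order: q004, q006, q005, q007; column 3 is q005.
Long rows with respondent=R28, question=q005: min(257, 869) = 257.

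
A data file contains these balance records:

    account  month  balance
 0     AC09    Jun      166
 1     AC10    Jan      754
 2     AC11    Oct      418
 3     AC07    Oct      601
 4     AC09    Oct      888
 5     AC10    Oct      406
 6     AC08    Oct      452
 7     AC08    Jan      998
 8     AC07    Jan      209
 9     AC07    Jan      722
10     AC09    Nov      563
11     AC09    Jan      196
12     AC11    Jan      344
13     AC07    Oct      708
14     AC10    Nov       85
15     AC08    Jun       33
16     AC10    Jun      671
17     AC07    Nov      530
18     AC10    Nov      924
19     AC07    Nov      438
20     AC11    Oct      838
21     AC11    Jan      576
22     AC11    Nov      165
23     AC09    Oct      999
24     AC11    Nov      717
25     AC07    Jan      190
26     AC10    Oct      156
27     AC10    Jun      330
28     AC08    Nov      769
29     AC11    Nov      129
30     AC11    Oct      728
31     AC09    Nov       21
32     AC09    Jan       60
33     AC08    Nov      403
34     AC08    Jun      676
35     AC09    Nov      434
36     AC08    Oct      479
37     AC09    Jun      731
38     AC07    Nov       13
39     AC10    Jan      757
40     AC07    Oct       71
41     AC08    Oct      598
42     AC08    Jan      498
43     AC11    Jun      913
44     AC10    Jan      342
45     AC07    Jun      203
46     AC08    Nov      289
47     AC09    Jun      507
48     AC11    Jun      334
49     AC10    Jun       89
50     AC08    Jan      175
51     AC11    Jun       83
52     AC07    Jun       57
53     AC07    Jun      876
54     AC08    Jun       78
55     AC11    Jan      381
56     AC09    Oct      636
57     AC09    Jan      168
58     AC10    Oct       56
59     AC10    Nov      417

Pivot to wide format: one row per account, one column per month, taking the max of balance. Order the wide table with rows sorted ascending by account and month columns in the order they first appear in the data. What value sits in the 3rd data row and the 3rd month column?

With rows sorted ascending by account, row 3 is account=AC09. month columns in first-appearance order: Jun, Jan, Oct, Nov; column 3 is Oct.
Long rows with account=AC09, month=Oct: max(888, 999, 636) = 999.

999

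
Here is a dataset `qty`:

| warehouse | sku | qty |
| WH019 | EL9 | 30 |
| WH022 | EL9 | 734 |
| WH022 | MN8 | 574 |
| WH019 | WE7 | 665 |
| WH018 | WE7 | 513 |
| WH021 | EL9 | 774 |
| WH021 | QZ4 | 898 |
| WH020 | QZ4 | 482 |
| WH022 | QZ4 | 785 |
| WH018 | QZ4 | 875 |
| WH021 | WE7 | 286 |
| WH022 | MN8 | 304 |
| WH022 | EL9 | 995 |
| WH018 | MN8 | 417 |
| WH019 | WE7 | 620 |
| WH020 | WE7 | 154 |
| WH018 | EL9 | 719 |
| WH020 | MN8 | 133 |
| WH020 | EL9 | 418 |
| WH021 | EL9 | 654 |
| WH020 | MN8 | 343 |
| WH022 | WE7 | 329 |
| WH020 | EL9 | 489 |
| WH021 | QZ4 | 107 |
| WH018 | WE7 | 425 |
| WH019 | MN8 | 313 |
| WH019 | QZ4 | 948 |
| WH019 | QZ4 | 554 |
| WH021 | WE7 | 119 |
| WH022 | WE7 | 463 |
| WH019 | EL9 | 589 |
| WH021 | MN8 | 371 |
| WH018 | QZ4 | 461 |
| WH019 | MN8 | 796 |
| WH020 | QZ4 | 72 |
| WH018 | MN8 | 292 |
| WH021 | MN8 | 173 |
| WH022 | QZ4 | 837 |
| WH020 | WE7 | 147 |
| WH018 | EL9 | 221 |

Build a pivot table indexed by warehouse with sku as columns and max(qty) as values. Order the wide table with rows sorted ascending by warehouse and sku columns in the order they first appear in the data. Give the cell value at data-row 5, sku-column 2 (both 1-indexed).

574

With rows sorted ascending by warehouse, row 5 is warehouse=WH022. sku columns in first-appearance order: EL9, MN8, WE7, QZ4; column 2 is MN8.
Long rows with warehouse=WH022, sku=MN8: max(574, 304) = 574.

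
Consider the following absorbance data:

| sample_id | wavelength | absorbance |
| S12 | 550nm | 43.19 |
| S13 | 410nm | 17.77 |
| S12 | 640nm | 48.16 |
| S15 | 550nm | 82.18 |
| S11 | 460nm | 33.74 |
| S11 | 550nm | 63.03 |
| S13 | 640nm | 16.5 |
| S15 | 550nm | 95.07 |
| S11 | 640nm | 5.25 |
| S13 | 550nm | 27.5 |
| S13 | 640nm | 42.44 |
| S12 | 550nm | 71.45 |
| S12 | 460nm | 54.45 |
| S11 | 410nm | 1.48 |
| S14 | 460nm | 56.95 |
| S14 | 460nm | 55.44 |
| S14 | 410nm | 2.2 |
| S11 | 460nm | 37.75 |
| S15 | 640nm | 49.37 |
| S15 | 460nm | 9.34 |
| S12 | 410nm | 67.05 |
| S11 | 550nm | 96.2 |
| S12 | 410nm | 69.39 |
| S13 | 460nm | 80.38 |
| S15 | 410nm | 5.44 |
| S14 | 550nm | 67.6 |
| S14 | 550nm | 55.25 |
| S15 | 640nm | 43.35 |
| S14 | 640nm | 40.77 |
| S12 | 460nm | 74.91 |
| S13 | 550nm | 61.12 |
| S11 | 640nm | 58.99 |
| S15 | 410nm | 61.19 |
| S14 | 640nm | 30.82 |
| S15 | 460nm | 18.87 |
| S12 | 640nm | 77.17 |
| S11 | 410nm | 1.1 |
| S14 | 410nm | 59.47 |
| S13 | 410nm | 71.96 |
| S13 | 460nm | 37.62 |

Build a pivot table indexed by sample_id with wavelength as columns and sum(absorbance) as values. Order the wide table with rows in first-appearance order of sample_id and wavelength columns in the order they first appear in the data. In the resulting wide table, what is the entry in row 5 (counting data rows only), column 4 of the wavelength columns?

With rows in first-appearance order of sample_id, row 5 is sample_id=S14. wavelength columns in first-appearance order: 550nm, 410nm, 640nm, 460nm; column 4 is 460nm.
Long rows with sample_id=S14, wavelength=460nm: 56.95 + 55.44 = 112.39.

112.39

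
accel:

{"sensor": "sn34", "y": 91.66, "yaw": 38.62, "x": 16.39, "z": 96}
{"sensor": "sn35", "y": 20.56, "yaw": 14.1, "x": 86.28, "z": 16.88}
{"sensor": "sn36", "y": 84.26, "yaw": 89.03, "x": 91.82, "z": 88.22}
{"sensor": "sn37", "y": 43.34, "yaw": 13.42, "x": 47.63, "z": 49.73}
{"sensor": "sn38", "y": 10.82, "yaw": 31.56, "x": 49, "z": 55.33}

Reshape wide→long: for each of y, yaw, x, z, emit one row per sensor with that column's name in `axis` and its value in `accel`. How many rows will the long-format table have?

5 sensor values × 4 melted columns = 20 rows.

20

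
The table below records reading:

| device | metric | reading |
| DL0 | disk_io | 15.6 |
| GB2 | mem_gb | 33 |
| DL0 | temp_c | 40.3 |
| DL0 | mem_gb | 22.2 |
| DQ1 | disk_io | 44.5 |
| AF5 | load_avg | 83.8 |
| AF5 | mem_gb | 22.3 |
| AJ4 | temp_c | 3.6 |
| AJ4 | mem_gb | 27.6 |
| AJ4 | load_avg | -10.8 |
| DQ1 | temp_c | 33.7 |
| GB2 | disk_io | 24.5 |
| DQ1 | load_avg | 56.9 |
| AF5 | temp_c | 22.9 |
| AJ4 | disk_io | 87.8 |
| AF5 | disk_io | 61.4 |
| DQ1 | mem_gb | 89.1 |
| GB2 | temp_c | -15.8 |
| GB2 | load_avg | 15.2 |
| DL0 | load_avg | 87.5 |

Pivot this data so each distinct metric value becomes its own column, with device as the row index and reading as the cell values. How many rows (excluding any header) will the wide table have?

5

5 distinct device values → 5 rows.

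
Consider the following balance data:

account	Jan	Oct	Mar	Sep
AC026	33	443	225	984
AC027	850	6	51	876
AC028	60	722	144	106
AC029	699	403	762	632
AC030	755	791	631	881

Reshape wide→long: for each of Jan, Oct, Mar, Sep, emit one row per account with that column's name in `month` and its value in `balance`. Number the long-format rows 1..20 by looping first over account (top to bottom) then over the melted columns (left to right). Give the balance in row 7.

20 rows total (5 × 4). Row 7: index ⌊(7-1)/4⌋ = 1 into account → AC027; (7-1) mod 4 = 2 into the melted columns → Mar.
So row 7 is (AC027, Mar, 51); balance = 51.

51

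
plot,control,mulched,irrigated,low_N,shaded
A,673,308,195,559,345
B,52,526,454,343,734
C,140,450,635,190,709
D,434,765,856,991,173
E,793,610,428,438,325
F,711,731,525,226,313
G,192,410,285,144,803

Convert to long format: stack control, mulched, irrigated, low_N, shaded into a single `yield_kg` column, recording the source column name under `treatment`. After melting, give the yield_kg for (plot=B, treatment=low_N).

343

Unpivoting turns each (plot, wide-column) pair into one long row.
The wide cell at row B, column low_N holds 343, so the long row (B, low_N) has yield_kg=343.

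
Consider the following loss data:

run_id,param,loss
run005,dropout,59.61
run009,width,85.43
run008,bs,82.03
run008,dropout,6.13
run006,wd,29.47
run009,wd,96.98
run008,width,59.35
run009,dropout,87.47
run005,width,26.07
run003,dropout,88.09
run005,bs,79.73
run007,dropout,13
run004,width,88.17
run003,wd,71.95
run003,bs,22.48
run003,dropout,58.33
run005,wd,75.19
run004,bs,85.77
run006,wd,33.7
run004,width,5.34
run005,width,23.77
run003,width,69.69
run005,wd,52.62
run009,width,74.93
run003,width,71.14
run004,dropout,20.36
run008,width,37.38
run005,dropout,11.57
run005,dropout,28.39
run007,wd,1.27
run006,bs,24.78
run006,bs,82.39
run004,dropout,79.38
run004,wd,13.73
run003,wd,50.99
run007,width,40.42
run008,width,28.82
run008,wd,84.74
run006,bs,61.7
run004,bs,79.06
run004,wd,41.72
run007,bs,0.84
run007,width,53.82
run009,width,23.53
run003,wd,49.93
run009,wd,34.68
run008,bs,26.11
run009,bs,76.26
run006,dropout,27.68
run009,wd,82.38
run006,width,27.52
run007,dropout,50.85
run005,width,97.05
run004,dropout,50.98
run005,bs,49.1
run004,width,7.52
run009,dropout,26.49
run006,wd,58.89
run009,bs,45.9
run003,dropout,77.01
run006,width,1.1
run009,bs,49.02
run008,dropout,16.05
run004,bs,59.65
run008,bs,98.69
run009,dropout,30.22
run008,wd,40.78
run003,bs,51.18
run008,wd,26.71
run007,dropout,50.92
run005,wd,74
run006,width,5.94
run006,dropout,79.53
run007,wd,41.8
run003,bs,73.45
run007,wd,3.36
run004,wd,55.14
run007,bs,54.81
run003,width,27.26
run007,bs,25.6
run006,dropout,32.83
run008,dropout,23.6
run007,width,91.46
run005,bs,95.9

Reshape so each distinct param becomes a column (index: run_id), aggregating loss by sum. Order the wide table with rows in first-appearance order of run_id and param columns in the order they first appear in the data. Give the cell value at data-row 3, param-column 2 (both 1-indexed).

125.55

With rows in first-appearance order of run_id, row 3 is run_id=run008. param columns in first-appearance order: dropout, width, bs, wd; column 2 is width.
Long rows with run_id=run008, param=width: 59.35 + 37.38 + 28.82 = 125.55.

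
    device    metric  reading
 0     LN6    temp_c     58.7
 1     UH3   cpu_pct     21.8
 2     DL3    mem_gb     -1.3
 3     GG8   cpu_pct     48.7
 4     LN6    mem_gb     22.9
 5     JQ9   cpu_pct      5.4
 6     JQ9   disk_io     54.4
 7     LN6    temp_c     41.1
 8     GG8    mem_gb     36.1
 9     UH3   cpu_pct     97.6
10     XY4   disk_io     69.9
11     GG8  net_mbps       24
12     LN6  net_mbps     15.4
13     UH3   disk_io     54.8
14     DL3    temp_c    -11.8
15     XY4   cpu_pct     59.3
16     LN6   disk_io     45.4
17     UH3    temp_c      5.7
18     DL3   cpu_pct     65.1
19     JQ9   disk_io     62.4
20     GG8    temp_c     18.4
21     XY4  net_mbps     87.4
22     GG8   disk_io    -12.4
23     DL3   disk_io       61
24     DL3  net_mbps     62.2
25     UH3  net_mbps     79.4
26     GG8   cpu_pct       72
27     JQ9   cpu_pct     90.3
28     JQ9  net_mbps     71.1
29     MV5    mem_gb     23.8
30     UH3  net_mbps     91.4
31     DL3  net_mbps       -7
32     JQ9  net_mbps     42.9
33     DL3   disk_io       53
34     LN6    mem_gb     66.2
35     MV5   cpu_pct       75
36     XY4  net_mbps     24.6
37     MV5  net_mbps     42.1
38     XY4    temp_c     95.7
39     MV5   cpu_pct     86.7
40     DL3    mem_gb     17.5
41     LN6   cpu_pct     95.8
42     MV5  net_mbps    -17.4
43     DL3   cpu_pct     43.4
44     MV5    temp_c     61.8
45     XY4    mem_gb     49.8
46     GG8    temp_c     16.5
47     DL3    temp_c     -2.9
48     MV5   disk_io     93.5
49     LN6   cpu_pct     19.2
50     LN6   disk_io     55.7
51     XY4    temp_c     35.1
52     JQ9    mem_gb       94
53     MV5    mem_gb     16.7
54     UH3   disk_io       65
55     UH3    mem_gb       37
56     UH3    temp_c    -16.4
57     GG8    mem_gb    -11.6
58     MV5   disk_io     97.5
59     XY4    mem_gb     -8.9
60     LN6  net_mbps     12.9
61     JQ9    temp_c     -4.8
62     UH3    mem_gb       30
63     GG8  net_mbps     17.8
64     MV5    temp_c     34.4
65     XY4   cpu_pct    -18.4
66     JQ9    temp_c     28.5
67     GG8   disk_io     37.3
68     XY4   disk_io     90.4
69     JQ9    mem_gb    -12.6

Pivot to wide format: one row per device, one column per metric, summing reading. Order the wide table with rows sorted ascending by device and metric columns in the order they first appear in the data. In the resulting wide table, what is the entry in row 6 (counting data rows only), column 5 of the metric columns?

170.8

With rows sorted ascending by device, row 6 is device=UH3. metric columns in first-appearance order: temp_c, cpu_pct, mem_gb, disk_io, net_mbps; column 5 is net_mbps.
Long rows with device=UH3, metric=net_mbps: 79.4 + 91.4 = 170.8.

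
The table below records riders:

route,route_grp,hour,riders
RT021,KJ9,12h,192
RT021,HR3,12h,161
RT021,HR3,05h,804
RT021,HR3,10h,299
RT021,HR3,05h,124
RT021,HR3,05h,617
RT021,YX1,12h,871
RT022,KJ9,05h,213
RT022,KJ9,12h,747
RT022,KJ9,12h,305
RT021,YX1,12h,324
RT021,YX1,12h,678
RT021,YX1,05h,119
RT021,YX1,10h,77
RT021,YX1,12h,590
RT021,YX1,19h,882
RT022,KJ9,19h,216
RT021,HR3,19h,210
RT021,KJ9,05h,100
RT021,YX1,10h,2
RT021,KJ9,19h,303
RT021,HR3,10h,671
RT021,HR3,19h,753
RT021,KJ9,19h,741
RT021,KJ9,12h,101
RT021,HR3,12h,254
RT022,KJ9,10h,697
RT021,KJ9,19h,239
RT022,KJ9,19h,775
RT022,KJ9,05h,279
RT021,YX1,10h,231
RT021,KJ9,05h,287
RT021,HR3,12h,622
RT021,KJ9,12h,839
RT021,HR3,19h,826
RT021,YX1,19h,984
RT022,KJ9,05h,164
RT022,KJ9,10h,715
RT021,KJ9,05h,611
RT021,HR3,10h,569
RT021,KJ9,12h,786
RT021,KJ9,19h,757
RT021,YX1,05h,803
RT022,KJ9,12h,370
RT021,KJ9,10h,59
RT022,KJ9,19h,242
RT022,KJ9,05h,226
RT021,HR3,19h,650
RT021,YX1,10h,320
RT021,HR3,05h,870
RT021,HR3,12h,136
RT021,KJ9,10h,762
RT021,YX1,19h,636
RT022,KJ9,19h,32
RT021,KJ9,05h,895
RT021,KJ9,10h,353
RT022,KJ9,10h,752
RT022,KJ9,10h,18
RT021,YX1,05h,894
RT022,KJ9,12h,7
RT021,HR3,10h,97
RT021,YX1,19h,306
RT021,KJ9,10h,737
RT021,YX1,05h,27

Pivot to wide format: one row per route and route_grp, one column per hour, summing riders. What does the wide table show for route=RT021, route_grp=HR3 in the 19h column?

Rows with route=RT021, route_grp=HR3 and hour=19h: riders values are 210, 753, 826, 650.
210 + 753 + 826 + 650 = 2439.

2439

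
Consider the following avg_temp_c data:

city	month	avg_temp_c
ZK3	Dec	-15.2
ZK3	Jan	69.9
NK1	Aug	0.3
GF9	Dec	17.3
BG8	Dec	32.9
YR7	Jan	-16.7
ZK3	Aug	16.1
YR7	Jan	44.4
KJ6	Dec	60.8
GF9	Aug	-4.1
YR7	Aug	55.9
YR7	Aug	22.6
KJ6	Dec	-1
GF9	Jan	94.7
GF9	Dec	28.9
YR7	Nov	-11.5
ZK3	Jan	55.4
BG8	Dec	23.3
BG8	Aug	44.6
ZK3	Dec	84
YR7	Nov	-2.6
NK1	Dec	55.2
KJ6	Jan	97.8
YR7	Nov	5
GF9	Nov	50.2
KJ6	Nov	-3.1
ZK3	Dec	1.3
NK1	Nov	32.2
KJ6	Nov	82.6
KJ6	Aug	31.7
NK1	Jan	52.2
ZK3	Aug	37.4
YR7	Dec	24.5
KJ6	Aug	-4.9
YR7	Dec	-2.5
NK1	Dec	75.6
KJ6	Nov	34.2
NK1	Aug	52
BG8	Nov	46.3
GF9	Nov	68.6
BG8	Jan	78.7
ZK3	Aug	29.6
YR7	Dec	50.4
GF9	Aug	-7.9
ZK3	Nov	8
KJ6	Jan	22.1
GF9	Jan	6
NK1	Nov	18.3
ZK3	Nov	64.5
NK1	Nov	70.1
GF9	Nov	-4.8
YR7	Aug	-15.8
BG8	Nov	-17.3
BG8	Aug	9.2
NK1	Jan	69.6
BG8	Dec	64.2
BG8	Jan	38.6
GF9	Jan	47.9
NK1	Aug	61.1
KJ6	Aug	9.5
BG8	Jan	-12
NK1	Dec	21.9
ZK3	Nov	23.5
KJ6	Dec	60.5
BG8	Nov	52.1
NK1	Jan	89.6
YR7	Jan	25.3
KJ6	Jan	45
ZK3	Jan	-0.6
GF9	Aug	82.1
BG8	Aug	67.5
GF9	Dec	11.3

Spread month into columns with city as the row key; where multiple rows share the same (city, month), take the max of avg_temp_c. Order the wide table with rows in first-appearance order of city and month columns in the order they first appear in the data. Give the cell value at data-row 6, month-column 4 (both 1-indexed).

82.6

With rows in first-appearance order of city, row 6 is city=KJ6. month columns in first-appearance order: Dec, Jan, Aug, Nov; column 4 is Nov.
Long rows with city=KJ6, month=Nov: max(-3.1, 82.6, 34.2) = 82.6.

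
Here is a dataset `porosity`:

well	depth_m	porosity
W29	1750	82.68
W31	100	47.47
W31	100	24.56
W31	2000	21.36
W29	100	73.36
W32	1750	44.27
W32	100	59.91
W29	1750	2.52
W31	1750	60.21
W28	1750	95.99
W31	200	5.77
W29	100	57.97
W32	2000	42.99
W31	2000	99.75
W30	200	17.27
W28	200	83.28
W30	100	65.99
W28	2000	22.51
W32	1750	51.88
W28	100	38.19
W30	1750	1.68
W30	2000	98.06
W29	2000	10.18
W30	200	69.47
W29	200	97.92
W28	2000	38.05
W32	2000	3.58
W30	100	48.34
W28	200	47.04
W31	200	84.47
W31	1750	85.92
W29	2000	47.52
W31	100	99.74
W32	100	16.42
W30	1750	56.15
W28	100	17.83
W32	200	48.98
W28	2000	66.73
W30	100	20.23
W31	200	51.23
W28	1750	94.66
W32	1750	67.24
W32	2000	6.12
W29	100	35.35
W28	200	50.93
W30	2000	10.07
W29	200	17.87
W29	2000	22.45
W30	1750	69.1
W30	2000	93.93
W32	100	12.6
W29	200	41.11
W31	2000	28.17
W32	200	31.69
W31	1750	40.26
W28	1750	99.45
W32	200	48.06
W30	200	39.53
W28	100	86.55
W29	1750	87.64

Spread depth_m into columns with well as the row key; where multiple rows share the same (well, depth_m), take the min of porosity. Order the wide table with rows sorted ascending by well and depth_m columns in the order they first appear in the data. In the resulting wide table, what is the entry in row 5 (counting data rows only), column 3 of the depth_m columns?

3.58

With rows sorted ascending by well, row 5 is well=W32. depth_m columns in first-appearance order: 1750, 100, 2000, 200; column 3 is 2000.
Long rows with well=W32, depth_m=2000: min(42.99, 3.58, 6.12) = 3.58.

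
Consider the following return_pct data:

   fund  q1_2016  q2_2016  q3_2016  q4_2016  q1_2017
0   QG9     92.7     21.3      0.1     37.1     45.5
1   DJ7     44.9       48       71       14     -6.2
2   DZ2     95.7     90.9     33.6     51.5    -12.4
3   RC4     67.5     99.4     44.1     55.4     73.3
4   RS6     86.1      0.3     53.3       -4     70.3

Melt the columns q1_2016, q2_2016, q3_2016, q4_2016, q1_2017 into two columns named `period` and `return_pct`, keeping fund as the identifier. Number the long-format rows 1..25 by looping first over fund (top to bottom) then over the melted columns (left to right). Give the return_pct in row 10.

25 rows total (5 × 5). Row 10: index ⌊(10-1)/5⌋ = 1 into fund → DJ7; (10-1) mod 5 = 4 into the melted columns → q1_2017.
So row 10 is (DJ7, q1_2017, -6.2); return_pct = -6.2.

-6.2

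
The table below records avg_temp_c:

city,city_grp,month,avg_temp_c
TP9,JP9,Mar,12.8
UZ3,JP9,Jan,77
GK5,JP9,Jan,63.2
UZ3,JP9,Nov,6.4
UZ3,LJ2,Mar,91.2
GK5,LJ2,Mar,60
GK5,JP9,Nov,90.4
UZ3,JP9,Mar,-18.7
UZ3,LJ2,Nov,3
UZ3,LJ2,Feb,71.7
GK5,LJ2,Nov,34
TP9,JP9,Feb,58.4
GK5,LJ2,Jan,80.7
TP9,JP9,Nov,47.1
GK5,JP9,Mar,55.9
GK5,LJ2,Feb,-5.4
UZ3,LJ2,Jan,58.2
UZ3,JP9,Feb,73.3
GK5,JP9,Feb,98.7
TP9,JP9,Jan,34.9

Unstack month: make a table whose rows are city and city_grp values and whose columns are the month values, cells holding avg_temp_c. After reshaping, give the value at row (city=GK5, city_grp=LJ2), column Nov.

Wide layout: rows indexed by city and city_grp, columns are the 4 distinct month values (Mar, Jan, Nov, Feb).
Cell (city=GK5, city_grp=LJ2, month=Nov) draws from the long row where city=GK5, city_grp=LJ2 and month=Nov, which has avg_temp_c=34.

34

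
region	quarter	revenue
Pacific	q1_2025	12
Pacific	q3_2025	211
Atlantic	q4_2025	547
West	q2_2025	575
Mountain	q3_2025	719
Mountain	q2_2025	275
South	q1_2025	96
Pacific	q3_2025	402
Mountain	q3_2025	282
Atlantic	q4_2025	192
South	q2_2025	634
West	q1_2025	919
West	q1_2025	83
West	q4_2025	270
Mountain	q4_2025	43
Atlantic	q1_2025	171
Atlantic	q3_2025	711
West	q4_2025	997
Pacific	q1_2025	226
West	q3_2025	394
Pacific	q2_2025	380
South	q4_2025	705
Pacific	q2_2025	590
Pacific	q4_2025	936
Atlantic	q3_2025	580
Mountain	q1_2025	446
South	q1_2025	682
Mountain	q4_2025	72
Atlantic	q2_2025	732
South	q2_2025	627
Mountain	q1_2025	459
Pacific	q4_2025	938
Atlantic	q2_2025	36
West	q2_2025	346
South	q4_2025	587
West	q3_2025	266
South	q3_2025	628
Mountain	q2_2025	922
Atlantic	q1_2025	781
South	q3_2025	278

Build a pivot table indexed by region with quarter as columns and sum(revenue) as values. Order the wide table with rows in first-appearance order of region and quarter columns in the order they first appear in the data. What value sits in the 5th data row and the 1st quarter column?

778

With rows in first-appearance order of region, row 5 is region=South. quarter columns in first-appearance order: q1_2025, q3_2025, q4_2025, q2_2025; column 1 is q1_2025.
Long rows with region=South, quarter=q1_2025: 96 + 682 = 778.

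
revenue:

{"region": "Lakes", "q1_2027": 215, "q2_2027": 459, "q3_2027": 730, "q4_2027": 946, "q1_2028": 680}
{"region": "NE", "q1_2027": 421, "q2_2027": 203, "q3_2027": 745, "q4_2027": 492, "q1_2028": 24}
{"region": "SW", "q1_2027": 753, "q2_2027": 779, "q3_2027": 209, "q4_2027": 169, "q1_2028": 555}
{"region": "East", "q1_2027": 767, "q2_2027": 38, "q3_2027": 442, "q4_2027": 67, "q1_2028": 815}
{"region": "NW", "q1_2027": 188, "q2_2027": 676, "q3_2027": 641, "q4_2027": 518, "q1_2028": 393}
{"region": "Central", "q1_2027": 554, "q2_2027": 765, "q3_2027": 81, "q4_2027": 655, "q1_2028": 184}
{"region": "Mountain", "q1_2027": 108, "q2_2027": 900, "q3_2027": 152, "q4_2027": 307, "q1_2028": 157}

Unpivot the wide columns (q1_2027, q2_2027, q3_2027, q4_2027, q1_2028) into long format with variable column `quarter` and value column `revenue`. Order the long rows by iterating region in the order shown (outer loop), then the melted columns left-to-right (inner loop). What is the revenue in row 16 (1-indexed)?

767

35 rows total (7 × 5). Row 16: index ⌊(16-1)/5⌋ = 3 into region → East; (16-1) mod 5 = 0 into the melted columns → q1_2027.
So row 16 is (East, q1_2027, 767); revenue = 767.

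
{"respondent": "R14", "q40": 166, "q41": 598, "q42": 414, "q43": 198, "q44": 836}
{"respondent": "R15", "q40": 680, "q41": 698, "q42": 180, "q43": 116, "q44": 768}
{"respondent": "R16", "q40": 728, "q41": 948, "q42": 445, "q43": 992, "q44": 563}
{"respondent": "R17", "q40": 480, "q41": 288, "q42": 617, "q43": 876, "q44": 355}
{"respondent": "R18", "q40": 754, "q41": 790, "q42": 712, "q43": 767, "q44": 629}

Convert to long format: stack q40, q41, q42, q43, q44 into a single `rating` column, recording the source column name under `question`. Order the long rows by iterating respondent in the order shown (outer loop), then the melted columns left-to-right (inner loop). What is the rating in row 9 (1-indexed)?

116

25 rows total (5 × 5). Row 9: index ⌊(9-1)/5⌋ = 1 into respondent → R15; (9-1) mod 5 = 3 into the melted columns → q43.
So row 9 is (R15, q43, 116); rating = 116.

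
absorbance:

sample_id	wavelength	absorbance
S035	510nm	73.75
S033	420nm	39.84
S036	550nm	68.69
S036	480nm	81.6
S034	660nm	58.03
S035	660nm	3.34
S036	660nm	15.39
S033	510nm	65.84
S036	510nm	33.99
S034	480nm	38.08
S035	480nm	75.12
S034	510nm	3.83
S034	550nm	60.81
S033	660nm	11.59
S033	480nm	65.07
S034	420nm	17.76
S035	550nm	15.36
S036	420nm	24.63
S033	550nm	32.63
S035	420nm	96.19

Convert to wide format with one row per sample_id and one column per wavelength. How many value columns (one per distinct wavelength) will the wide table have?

5 distinct wavelength values: 420nm, 480nm, 510nm, 550nm, 660nm.

5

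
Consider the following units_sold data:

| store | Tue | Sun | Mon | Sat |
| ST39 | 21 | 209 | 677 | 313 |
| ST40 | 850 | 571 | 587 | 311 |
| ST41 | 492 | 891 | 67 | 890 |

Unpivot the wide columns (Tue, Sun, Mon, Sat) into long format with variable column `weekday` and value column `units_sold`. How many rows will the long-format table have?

3 store values × 4 melted columns = 12 rows.

12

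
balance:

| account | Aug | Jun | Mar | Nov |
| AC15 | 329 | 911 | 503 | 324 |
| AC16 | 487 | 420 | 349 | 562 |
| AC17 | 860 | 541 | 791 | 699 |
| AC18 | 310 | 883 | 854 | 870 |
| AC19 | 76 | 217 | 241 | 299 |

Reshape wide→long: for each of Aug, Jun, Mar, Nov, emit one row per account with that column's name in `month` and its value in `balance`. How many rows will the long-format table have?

5 account values × 4 melted columns = 20 rows.

20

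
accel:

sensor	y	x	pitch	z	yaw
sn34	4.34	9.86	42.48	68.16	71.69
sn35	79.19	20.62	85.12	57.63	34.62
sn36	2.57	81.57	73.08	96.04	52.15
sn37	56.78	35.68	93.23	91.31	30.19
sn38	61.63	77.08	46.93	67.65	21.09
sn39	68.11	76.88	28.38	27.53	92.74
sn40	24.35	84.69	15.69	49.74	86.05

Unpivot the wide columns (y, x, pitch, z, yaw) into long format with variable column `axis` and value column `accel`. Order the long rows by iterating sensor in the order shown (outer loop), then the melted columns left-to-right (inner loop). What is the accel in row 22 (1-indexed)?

77.08

35 rows total (7 × 5). Row 22: index ⌊(22-1)/5⌋ = 4 into sensor → sn38; (22-1) mod 5 = 1 into the melted columns → x.
So row 22 is (sn38, x, 77.08); accel = 77.08.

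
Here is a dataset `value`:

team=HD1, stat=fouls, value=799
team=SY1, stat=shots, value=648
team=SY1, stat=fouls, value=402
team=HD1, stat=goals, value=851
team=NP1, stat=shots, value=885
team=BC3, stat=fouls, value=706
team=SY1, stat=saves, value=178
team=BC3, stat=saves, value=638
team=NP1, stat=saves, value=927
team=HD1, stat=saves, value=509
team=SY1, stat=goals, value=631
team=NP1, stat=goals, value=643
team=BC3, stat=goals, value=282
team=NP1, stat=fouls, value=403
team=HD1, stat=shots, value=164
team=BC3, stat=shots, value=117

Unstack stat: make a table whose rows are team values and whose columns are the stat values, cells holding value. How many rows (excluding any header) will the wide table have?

4 distinct team values → 4 rows.

4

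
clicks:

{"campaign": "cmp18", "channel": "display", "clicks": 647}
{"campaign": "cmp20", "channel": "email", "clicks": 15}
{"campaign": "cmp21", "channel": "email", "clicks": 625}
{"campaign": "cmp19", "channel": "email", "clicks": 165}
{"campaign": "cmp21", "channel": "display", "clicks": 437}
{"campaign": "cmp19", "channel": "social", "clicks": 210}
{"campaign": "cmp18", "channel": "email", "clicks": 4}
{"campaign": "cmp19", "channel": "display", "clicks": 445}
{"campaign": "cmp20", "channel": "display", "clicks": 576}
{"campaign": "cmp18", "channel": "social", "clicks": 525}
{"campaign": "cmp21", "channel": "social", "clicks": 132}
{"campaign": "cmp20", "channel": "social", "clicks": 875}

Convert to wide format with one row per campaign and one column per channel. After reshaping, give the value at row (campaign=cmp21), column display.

Wide layout: rows indexed by campaign, columns are the 3 distinct channel values (display, email, social).
Cell (campaign=cmp21, channel=display) draws from the long row where campaign=cmp21 and channel=display, which has clicks=437.

437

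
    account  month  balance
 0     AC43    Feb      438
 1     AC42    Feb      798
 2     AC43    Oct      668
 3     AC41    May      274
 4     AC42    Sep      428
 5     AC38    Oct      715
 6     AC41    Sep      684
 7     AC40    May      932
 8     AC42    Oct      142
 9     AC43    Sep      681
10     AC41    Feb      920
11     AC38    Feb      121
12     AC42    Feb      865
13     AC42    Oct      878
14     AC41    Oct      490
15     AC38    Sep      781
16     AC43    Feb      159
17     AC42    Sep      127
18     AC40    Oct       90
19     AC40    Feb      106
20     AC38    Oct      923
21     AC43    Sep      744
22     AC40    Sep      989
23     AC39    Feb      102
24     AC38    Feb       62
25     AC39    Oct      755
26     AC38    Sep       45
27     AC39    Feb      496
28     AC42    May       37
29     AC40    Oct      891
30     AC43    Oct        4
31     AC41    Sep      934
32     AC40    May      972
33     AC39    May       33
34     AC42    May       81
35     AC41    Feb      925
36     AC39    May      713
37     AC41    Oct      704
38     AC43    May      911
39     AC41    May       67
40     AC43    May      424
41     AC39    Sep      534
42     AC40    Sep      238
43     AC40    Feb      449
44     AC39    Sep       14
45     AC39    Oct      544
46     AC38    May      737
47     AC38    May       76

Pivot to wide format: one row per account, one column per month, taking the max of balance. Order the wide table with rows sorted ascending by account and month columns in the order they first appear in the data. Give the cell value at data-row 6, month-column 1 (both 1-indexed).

With rows sorted ascending by account, row 6 is account=AC43. month columns in first-appearance order: Feb, Oct, May, Sep; column 1 is Feb.
Long rows with account=AC43, month=Feb: max(438, 159) = 438.

438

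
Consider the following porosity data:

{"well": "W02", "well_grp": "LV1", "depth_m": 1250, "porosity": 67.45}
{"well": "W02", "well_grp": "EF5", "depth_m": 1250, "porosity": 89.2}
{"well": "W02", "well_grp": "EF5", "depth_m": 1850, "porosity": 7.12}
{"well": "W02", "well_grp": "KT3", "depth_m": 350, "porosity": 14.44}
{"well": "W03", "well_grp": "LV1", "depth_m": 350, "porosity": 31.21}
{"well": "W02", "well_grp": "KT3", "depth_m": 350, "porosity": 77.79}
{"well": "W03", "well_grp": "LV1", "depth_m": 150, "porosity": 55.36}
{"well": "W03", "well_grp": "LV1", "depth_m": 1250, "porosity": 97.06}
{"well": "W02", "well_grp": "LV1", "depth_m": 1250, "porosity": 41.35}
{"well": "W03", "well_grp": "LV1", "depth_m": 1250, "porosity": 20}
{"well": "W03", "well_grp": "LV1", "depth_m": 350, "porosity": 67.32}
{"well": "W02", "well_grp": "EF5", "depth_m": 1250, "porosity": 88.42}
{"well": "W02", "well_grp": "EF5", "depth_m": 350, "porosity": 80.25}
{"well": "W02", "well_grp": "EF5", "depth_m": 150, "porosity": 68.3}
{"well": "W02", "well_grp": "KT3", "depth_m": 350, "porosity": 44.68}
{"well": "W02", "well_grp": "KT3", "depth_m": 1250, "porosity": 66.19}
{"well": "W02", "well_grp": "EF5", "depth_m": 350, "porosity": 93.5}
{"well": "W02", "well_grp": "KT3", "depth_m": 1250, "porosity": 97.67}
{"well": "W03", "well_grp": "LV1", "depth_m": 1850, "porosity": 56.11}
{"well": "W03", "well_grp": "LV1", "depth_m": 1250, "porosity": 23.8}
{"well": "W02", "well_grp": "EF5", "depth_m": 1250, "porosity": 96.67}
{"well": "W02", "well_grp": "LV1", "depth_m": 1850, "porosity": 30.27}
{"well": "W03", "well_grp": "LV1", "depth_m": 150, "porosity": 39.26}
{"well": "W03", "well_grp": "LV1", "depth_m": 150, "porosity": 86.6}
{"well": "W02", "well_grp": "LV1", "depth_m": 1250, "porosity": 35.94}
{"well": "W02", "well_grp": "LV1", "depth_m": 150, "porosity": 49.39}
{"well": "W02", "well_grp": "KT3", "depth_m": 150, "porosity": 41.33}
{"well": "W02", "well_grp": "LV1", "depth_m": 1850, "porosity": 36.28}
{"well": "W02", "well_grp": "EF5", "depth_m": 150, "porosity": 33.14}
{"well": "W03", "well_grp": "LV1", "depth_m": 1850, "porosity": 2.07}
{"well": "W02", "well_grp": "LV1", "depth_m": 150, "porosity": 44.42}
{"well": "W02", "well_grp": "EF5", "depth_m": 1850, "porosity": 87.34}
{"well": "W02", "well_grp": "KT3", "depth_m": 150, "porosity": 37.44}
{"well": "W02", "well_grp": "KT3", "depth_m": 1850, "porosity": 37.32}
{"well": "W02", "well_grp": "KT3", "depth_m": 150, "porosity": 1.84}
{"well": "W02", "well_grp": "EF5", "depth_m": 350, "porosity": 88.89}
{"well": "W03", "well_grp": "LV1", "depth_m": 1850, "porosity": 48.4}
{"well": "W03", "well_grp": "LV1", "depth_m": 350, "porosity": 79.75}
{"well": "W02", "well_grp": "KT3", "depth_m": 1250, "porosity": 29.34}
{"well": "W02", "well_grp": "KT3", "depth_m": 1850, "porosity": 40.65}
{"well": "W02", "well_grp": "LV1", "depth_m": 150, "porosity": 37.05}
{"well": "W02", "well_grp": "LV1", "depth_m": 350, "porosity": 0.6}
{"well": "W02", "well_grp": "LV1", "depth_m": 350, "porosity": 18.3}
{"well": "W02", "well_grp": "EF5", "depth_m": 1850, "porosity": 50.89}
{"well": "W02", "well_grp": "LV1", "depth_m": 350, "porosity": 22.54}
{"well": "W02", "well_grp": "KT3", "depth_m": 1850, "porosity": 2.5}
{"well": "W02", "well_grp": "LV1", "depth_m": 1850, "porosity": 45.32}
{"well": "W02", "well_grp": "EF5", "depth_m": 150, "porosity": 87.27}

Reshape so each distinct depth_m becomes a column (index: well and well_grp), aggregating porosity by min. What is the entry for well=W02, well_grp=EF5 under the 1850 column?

Rows with well=W02, well_grp=EF5 and depth_m=1850: porosity values are 7.12, 87.34, 50.89.
min(7.12, 87.34, 50.89) = 7.12.

7.12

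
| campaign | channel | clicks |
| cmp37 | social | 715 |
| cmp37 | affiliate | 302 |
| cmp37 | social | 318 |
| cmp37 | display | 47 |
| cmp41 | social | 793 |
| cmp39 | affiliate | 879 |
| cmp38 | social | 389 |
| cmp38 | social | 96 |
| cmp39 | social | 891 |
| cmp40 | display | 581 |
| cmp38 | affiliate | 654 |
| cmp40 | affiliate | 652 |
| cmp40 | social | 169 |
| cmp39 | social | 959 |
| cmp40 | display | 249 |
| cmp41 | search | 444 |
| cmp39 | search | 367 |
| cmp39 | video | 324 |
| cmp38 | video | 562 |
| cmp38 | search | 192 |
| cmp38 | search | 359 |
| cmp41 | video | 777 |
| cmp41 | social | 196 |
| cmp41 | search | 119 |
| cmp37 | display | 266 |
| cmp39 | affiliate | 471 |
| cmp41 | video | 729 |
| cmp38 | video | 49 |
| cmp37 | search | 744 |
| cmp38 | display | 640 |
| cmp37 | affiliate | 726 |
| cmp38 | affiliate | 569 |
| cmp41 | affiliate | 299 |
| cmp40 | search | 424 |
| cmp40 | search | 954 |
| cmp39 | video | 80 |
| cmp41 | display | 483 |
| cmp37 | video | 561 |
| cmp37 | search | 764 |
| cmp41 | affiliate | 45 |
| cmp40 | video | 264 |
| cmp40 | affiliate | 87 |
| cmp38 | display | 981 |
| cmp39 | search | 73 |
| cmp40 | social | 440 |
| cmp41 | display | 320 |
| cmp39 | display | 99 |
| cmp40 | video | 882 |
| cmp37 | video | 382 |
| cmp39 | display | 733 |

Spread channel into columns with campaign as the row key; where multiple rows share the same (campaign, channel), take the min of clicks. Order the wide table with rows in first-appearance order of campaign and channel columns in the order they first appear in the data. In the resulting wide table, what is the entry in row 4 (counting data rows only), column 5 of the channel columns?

With rows in first-appearance order of campaign, row 4 is campaign=cmp38. channel columns in first-appearance order: social, affiliate, display, search, video; column 5 is video.
Long rows with campaign=cmp38, channel=video: min(562, 49) = 49.

49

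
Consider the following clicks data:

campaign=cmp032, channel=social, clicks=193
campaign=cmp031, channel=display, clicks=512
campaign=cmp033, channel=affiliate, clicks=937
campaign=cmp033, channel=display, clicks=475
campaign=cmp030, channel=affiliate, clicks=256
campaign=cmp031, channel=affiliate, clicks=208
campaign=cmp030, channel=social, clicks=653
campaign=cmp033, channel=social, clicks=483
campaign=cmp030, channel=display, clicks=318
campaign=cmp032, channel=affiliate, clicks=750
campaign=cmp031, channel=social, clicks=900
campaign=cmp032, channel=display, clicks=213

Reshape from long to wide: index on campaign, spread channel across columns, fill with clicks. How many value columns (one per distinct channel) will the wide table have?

3

3 distinct channel values: display, social, affiliate.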